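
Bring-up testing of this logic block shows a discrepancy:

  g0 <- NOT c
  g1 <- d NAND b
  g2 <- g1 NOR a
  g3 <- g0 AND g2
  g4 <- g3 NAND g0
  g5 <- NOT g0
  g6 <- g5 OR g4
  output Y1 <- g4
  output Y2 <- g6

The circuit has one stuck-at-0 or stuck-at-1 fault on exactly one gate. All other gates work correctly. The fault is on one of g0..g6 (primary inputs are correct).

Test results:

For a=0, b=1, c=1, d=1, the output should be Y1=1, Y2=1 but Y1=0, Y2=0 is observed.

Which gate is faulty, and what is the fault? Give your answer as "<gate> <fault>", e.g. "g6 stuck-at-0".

Fault-free values for test 1 (a=0, b=1, c=1, d=1): g0=0, g1=0, g2=1, g3=0, g4=1, g5=1, g6=1, giving Y1=1, Y2=1. Observed Y1=0, Y2=0.
Test 1: faults giving observed Y1=0, Y2=0 are {g0 stuck-at-1}.
Only g0 stuck-at-1 is consistent with every test.

g0 stuck-at-1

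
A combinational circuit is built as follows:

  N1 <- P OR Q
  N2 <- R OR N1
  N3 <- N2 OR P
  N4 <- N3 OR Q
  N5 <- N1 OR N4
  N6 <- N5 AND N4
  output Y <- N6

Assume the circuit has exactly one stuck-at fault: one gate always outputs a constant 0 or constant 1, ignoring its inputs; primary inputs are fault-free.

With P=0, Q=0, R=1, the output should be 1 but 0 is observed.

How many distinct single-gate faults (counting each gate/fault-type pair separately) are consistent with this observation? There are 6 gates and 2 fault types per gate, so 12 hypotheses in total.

5

Fault-free: N1=0, N2=1, N3=1, N4=1, N5=1, N6=1 → 1. Observed 0.
  N1 stuck-at-0: output 1 ✗
  N1 stuck-at-1: output 1 ✗
  N2 stuck-at-0: output 0 ✓
  N2 stuck-at-1: output 1 ✗
  N3 stuck-at-0: output 0 ✓
  N3 stuck-at-1: output 1 ✗
  N4 stuck-at-0: output 0 ✓
  N4 stuck-at-1: output 1 ✗
  N5 stuck-at-0: output 0 ✓
  N5 stuck-at-1: output 1 ✗
  N6 stuck-at-0: output 0 ✓
  N6 stuck-at-1: output 1 ✗
Consistent faults: {N2 stuck-at-0, N3 stuck-at-0, N4 stuck-at-0, N5 stuck-at-0, N6 stuck-at-0} — 5 in all.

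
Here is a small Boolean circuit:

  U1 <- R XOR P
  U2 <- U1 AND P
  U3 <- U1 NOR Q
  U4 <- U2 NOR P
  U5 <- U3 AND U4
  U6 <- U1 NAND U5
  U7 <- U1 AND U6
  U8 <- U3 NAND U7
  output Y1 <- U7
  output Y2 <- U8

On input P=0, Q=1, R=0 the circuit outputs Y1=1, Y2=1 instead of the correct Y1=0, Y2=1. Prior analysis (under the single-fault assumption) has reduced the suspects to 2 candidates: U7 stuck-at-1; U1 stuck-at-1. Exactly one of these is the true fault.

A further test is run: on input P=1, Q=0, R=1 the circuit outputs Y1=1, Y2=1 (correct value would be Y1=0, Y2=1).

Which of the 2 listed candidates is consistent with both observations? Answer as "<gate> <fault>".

U1 stuck-at-1

Evaluate each candidate on input P=1, Q=0, R=1:
  U7 stuck-at-1: U1=0, U2=0, U3=1, U4=0, U5=0, U6=1, U7=1 [stuck-at-1], U8=0 → Y1=1, Y2=0 — eliminated
  U1 stuck-at-1: U1=1 [stuck-at-1], U2=1, U3=0, U4=0, U5=0, U6=1, U7=1, U8=1 → Y1=1, Y2=1 — matches
Only U1 stuck-at-1 reproduces the observed Y1=1, Y2=1.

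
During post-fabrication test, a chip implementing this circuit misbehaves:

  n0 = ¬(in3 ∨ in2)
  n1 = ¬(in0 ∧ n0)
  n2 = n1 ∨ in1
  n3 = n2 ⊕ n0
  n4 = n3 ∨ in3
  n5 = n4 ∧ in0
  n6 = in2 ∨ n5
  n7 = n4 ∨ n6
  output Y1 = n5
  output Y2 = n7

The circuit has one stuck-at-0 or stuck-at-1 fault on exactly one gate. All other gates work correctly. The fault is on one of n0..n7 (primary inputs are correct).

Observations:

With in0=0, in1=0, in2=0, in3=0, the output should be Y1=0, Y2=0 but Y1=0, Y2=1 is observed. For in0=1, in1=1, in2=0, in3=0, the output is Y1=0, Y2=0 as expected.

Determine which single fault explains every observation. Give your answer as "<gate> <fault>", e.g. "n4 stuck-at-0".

Fault-free values for test 1 (in0=0, in1=0, in2=0, in3=0): n0=1, n1=1, n2=1, n3=0, n4=0, n5=0, n6=0, n7=0, giving Y1=0, Y2=0. Observed Y1=0, Y2=1.
Test 1: faults giving observed Y1=0, Y2=1 are {n0 stuck-at-0, n1 stuck-at-0, n2 stuck-at-0, n3 stuck-at-1, n4 stuck-at-1, n6 stuck-at-1, n7 stuck-at-1}.
Test 2 (in0=1, in1=1, in2=0, in3=0): fault-free n0=1, n1=0, n2=1, n3=0, n4=0, n5=0, n6=0, n7=0 → Y1=0, Y2=0; observed Y1=0, Y2=0. Eliminates n0 stuck-at-0, n2 stuck-at-0, n3 stuck-at-1, n4 stuck-at-1, n6 stuck-at-1, n7 stuck-at-1.
Only n1 stuck-at-0 is consistent with every test.

n1 stuck-at-0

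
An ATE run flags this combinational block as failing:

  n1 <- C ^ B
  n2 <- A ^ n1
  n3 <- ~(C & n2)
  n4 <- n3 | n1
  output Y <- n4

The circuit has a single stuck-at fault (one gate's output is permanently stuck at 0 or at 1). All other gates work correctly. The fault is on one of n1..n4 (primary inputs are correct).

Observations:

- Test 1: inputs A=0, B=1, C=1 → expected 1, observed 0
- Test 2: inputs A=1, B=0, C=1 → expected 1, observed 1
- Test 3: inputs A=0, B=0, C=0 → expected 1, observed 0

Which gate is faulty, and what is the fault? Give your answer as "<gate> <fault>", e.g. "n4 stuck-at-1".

n3 stuck-at-0

Fault-free values for test 1 (A=0, B=1, C=1): n1=0, n2=0, n3=1, n4=1, giving Y=1. Observed 0.
Test 1: faults giving observed 0 are {n2 stuck-at-1, n3 stuck-at-0, n4 stuck-at-0}.
Test 2 (A=1, B=0, C=1): fault-free n1=1, n2=0, n3=1, n4=1 → 1; observed 1. Eliminates n4 stuck-at-0.
Test 3 (A=0, B=0, C=0): fault-free n1=0, n2=0, n3=1, n4=1 → 1; observed 0. Eliminates n2 stuck-at-1.
Only n3 stuck-at-0 is consistent with every test.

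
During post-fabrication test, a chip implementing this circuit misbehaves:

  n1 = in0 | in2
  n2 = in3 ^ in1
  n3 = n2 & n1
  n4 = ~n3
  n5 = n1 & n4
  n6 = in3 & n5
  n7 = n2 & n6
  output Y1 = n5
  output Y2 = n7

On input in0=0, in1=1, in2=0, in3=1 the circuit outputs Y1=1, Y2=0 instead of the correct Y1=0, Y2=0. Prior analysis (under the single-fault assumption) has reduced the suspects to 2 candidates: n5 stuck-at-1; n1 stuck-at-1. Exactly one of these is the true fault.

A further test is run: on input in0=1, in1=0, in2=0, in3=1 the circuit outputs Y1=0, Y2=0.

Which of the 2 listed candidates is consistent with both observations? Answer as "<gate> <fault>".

n1 stuck-at-1

Evaluate each candidate on input in0=1, in1=0, in2=0, in3=1:
  n5 stuck-at-1: n1=1, n2=1, n3=1, n4=0, n5=1 [stuck-at-1], n6=1, n7=1 → Y1=1, Y2=1 — eliminated
  n1 stuck-at-1: n1=1 [stuck-at-1], n2=1, n3=1, n4=0, n5=0, n6=0, n7=0 → Y1=0, Y2=0 — matches
Only n1 stuck-at-1 reproduces the observed Y1=0, Y2=0.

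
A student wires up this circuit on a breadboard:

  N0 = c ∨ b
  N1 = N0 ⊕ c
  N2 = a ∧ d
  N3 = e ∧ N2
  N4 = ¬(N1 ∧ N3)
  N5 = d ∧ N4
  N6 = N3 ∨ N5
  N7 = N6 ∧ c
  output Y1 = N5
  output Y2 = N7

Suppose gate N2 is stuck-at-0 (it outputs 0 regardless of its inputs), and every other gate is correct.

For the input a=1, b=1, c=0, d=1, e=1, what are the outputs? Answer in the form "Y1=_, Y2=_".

Y1=1, Y2=0

Propagate with N2 forced: N0=1, N1=1, N2=0 [stuck-at-0], N3=0, N4=1, N5=1, N6=1, N7=0.
So the outputs are Y1=1, Y2=0. (Without the fault they would be Y1=0, Y2=0.)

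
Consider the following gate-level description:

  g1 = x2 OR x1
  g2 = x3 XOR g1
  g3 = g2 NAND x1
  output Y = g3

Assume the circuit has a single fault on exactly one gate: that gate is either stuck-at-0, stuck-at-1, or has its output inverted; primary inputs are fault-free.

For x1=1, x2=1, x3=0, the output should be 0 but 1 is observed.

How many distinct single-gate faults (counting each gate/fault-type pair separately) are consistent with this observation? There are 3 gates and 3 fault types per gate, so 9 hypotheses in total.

6

Fault-free: g1=1, g2=1, g3=0 → 0. Observed 1.
  g1 stuck-at-0: output 1 ✓
  g1 stuck-at-1: output 0 ✗
  g1 inverted output: output 1 ✓
  g2 stuck-at-0: output 1 ✓
  g2 stuck-at-1: output 0 ✗
  g2 inverted output: output 1 ✓
  g3 stuck-at-0: output 0 ✗
  g3 stuck-at-1: output 1 ✓
  g3 inverted output: output 1 ✓
Consistent faults: {g1 stuck-at-0, g1 inverted output, g2 stuck-at-0, g2 inverted output, g3 stuck-at-1, g3 inverted output} — 6 in all.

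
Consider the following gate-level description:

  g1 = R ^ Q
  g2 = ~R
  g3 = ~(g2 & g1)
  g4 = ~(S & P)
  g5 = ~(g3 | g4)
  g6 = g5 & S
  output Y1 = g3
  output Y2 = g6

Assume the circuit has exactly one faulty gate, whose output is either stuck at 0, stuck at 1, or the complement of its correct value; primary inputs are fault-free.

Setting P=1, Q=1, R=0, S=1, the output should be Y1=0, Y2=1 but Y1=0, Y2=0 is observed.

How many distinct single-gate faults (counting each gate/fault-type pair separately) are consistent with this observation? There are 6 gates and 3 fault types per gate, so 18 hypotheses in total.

Fault-free: g1=1, g2=1, g3=0, g4=0, g5=1, g6=1 → Y1=0, Y2=1. Observed Y1=0, Y2=0.
  g1: none of the 3 fault types match ✗
  g2: none of the 3 fault types match ✗
  g3: none of the 3 fault types match ✗
  g4: stuck-at-1, inverted output ✓; others ✗
  g5: stuck-at-0, inverted output ✓; others ✗
  g6: stuck-at-0, inverted output ✓; others ✗
Consistent faults: {g4 stuck-at-1, g4 inverted output, g5 stuck-at-0, g5 inverted output, g6 stuck-at-0, g6 inverted output} — 6 in all.

6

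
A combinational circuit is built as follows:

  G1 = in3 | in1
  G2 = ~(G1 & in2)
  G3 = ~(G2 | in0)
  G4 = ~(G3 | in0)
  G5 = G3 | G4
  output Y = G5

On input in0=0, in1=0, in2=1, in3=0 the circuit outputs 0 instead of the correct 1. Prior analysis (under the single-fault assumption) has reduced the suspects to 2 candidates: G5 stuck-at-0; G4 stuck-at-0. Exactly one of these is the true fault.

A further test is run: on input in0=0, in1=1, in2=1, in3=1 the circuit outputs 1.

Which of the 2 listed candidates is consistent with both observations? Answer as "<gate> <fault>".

Evaluate each candidate on input in0=0, in1=1, in2=1, in3=1:
  G5 stuck-at-0: G1=1, G2=0, G3=1, G4=0, G5=0 [stuck-at-0] → 0 — eliminated
  G4 stuck-at-0: G1=1, G2=0, G3=1, G4=0 [stuck-at-0], G5=1 → 1 — matches
Only G4 stuck-at-0 reproduces the observed 1.

G4 stuck-at-0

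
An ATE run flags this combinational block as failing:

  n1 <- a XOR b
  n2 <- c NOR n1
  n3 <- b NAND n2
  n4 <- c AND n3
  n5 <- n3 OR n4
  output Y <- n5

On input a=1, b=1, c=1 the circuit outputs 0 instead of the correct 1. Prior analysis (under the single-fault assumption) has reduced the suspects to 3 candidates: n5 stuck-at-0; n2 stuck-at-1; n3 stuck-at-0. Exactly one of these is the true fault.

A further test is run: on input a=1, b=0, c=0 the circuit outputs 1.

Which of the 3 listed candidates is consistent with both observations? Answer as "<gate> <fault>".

Evaluate each candidate on input a=1, b=0, c=0:
  n5 stuck-at-0: n1=1, n2=0, n3=1, n4=0, n5=0 [stuck-at-0] → 0 — eliminated
  n2 stuck-at-1: n1=1, n2=1 [stuck-at-1], n3=1, n4=0, n5=1 → 1 — matches
  n3 stuck-at-0: n1=1, n2=0, n3=0 [stuck-at-0], n4=0, n5=0 → 0 — eliminated
Only n2 stuck-at-1 reproduces the observed 1.

n2 stuck-at-1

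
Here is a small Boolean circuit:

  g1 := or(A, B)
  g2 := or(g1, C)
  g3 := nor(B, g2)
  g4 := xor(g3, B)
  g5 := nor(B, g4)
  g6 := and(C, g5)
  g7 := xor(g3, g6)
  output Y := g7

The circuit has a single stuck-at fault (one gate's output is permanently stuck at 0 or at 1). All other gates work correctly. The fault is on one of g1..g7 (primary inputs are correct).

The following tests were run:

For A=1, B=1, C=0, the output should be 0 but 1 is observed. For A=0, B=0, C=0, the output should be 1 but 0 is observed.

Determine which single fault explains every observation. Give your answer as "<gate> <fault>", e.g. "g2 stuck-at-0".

Fault-free values for test 1 (A=1, B=1, C=0): g1=1, g2=1, g3=0, g4=1, g5=0, g6=0, g7=0, giving Y=0. Observed 1.
Test 1: faults giving observed 1 are {g3 stuck-at-1, g6 stuck-at-1, g7 stuck-at-1}.
Test 2 (A=0, B=0, C=0): fault-free g1=0, g2=0, g3=1, g4=1, g5=0, g6=0, g7=1 → 1; observed 0. Eliminates g3 stuck-at-1, g7 stuck-at-1.
Only g6 stuck-at-1 is consistent with every test.

g6 stuck-at-1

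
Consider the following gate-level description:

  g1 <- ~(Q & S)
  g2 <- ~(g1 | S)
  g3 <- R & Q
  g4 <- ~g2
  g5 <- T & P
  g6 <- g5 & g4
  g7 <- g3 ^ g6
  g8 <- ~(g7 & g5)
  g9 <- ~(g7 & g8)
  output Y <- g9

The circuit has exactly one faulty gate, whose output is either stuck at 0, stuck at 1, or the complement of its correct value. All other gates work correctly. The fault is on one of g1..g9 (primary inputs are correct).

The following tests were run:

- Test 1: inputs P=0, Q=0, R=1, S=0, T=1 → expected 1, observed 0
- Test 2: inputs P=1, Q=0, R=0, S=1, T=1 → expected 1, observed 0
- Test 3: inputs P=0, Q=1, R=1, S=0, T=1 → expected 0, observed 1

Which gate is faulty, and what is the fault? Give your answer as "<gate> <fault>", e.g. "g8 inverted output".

Fault-free values for test 1 (P=0, Q=0, R=1, S=0, T=1): g1=1, g2=0, g3=0, g4=1, g5=0, g6=0, g7=0, g8=1, g9=1, giving Y=1. Observed 0.
Test 1: faults giving observed 0 are {g3 stuck-at-1, g3 inverted output, g6 stuck-at-1, g6 inverted output, g7 stuck-at-1, g7 inverted output, g9 stuck-at-0, g9 inverted output}.
Test 2 (P=1, Q=0, R=0, S=1, T=1): fault-free g1=1, g2=0, g3=0, g4=1, g5=1, g6=1, g7=1, g8=0, g9=1 → 1; observed 0. Eliminates g3 stuck-at-1, g3 inverted output, g6 stuck-at-1, g6 inverted output, g7 stuck-at-1, g7 inverted output.
Test 3 (P=0, Q=1, R=1, S=0, T=1): fault-free g1=1, g2=0, g3=1, g4=1, g5=0, g6=0, g7=1, g8=1, g9=0 → 0; observed 1. Eliminates g9 stuck-at-0.
Only g9 inverted output is consistent with every test.

g9 inverted output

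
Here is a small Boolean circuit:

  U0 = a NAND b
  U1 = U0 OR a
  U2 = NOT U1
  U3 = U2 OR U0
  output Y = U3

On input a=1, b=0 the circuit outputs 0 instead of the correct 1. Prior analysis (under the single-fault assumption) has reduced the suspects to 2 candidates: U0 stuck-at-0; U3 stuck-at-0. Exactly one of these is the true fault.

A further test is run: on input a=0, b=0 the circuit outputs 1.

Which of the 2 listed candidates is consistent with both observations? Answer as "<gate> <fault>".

Evaluate each candidate on input a=0, b=0:
  U0 stuck-at-0: U0=0 [stuck-at-0], U1=0, U2=1, U3=1 → 1 — matches
  U3 stuck-at-0: U0=1, U1=1, U2=0, U3=0 [stuck-at-0] → 0 — eliminated
Only U0 stuck-at-0 reproduces the observed 1.

U0 stuck-at-0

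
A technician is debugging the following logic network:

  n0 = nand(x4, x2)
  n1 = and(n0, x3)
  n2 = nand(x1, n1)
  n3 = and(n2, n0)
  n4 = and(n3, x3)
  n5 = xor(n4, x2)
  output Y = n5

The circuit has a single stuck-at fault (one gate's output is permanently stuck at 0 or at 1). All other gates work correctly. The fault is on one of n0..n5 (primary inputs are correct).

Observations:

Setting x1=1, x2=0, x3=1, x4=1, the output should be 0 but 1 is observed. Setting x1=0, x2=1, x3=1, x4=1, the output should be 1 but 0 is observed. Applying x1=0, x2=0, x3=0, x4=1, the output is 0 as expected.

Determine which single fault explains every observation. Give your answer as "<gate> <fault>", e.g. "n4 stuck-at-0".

n3 stuck-at-1

Fault-free values for test 1 (x1=1, x2=0, x3=1, x4=1): n0=1, n1=1, n2=0, n3=0, n4=0, n5=0, giving Y=0. Observed 1.
Test 1: faults giving observed 1 are {n1 stuck-at-0, n2 stuck-at-1, n3 stuck-at-1, n4 stuck-at-1, n5 stuck-at-1}.
Test 2 (x1=0, x2=1, x3=1, x4=1): fault-free n0=0, n1=0, n2=1, n3=0, n4=0, n5=1 → 1; observed 0. Eliminates n1 stuck-at-0, n2 stuck-at-1, n5 stuck-at-1.
Test 3 (x1=0, x2=0, x3=0, x4=1): fault-free n0=1, n1=0, n2=1, n3=1, n4=0, n5=0 → 0; observed 0. Eliminates n4 stuck-at-1.
Only n3 stuck-at-1 is consistent with every test.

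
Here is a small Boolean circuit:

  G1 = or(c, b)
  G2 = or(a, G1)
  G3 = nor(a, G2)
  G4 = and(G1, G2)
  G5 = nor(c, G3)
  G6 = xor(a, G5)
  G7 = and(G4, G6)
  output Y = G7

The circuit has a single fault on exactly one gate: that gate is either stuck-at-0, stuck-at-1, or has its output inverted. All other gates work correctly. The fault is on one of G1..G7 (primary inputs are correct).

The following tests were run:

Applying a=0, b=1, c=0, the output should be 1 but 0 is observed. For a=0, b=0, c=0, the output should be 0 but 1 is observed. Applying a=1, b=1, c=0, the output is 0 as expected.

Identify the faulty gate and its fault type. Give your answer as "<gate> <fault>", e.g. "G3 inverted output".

G1 inverted output

Fault-free values for test 1 (a=0, b=1, c=0): G1=1, G2=1, G3=0, G4=1, G5=1, G6=1, G7=1, giving Y=1. Observed 0.
Test 1: faults giving observed 0 are {G1 stuck-at-0, G1 inverted output, G2 stuck-at-0, G2 inverted output, G3 stuck-at-1, G3 inverted output, G4 stuck-at-0, G4 inverted output, G5 stuck-at-0, G5 inverted output, G6 stuck-at-0, G6 inverted output, G7 stuck-at-0, G7 inverted output}.
Test 2 (a=0, b=0, c=0): fault-free G1=0, G2=0, G3=1, G4=0, G5=0, G6=0, G7=0 → 0; observed 1. Eliminates G1 stuck-at-0, G2 stuck-at-0, G2 inverted output, G3 stuck-at-1, G3 inverted output, G4 stuck-at-0, G4 inverted output, G5 stuck-at-0, G5 inverted output, G6 stuck-at-0, G6 inverted output, G7 stuck-at-0.
Test 3 (a=1, b=1, c=0): fault-free G1=1, G2=1, G3=0, G4=1, G5=1, G6=0, G7=0 → 0; observed 0. Eliminates G7 inverted output.
Only G1 inverted output is consistent with every test.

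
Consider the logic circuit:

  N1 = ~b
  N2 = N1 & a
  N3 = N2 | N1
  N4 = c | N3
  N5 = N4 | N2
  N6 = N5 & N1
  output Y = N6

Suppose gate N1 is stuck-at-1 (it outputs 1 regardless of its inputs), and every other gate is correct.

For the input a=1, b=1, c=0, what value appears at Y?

1

Propagate with N1 forced: N1=1 [stuck-at-1], N2=1, N3=1, N4=1, N5=1, N6=1.
So Y = 1. (Without the fault it would be 0.)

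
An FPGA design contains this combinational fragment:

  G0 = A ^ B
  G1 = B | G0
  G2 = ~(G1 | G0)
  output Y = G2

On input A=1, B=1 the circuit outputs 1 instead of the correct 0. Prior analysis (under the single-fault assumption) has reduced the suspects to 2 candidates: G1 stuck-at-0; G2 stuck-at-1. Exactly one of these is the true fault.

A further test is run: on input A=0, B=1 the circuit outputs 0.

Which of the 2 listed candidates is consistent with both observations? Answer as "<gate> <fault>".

Evaluate each candidate on input A=0, B=1:
  G1 stuck-at-0: G0=1, G1=0 [stuck-at-0], G2=0 → 0 — matches
  G2 stuck-at-1: G0=1, G1=1, G2=1 [stuck-at-1] → 1 — eliminated
Only G1 stuck-at-0 reproduces the observed 0.

G1 stuck-at-0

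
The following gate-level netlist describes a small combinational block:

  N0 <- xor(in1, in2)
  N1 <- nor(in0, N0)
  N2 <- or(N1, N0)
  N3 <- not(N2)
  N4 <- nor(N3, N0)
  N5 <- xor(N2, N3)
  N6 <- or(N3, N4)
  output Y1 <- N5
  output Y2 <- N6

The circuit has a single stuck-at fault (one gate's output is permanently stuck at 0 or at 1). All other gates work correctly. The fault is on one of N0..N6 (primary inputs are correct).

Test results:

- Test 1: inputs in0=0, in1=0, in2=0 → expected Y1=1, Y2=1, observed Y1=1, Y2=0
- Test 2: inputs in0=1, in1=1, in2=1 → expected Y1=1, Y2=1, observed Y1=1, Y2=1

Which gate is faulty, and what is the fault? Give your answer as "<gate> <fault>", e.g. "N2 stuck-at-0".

Fault-free values for test 1 (in0=0, in1=0, in2=0): N0=0, N1=1, N2=1, N3=0, N4=1, N5=1, N6=1, giving Y1=1, Y2=1. Observed Y1=1, Y2=0.
Test 1: faults giving observed Y1=1, Y2=0 are {N0 stuck-at-1, N4 stuck-at-0, N6 stuck-at-0}.
Test 2 (in0=1, in1=1, in2=1): fault-free N0=0, N1=0, N2=0, N3=1, N4=0, N5=1, N6=1 → Y1=1, Y2=1; observed Y1=1, Y2=1. Eliminates N0 stuck-at-1, N6 stuck-at-0.
Only N4 stuck-at-0 is consistent with every test.

N4 stuck-at-0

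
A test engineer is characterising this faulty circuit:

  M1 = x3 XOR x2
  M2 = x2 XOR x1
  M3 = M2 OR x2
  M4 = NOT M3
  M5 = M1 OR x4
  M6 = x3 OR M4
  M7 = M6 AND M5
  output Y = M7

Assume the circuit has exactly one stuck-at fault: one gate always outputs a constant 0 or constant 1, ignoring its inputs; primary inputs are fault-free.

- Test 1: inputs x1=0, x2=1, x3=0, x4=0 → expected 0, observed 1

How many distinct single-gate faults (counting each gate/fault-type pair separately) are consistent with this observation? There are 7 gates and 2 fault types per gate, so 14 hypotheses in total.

4

Fault-free: M1=1, M2=1, M3=1, M4=0, M5=1, M6=0, M7=0 → 0. Observed 1.
  M1 stuck-at-0: output 0 ✗
  M1 stuck-at-1: output 0 ✗
  M2 stuck-at-0: output 0 ✗
  M2 stuck-at-1: output 0 ✗
  M3 stuck-at-0: output 1 ✓
  M3 stuck-at-1: output 0 ✗
  M4 stuck-at-0: output 0 ✗
  M4 stuck-at-1: output 1 ✓
  M5 stuck-at-0: output 0 ✗
  M5 stuck-at-1: output 0 ✗
  M6 stuck-at-0: output 0 ✗
  M6 stuck-at-1: output 1 ✓
  M7 stuck-at-0: output 0 ✗
  M7 stuck-at-1: output 1 ✓
Consistent faults: {M3 stuck-at-0, M4 stuck-at-1, M6 stuck-at-1, M7 stuck-at-1} — 4 in all.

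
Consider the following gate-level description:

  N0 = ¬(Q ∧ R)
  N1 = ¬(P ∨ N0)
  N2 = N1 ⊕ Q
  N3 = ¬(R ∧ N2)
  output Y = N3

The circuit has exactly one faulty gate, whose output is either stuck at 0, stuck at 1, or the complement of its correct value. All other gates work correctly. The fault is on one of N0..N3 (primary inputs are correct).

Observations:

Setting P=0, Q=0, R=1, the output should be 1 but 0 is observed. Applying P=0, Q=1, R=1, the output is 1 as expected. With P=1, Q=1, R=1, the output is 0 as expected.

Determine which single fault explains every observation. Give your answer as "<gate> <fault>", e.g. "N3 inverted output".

N0 stuck-at-0

Fault-free values for test 1 (P=0, Q=0, R=1): N0=1, N1=0, N2=0, N3=1, giving Y=1. Observed 0.
Test 1: faults giving observed 0 are {N0 stuck-at-0, N0 inverted output, N1 stuck-at-1, N1 inverted output, N2 stuck-at-1, N2 inverted output, N3 stuck-at-0, N3 inverted output}.
Test 2 (P=0, Q=1, R=1): fault-free N0=0, N1=1, N2=0, N3=1 → 1; observed 1. Eliminates N0 inverted output, N1 inverted output, N2 stuck-at-1, N2 inverted output, N3 stuck-at-0, N3 inverted output.
Test 3 (P=1, Q=1, R=1): fault-free N0=0, N1=0, N2=1, N3=0 → 0; observed 0. Eliminates N1 stuck-at-1.
Only N0 stuck-at-0 is consistent with every test.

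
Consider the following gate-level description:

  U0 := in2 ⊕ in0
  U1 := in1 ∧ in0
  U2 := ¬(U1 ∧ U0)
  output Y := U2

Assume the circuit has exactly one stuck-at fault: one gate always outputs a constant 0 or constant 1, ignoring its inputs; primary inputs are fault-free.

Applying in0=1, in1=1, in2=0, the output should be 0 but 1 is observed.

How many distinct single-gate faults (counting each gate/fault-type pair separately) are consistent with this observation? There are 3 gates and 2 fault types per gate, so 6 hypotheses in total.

3

Fault-free: U0=1, U1=1, U2=0 → 0. Observed 1.
  U0 stuck-at-0: output 1 ✓
  U0 stuck-at-1: output 0 ✗
  U1 stuck-at-0: output 1 ✓
  U1 stuck-at-1: output 0 ✗
  U2 stuck-at-0: output 0 ✗
  U2 stuck-at-1: output 1 ✓
Consistent faults: {U0 stuck-at-0, U1 stuck-at-0, U2 stuck-at-1} — 3 in all.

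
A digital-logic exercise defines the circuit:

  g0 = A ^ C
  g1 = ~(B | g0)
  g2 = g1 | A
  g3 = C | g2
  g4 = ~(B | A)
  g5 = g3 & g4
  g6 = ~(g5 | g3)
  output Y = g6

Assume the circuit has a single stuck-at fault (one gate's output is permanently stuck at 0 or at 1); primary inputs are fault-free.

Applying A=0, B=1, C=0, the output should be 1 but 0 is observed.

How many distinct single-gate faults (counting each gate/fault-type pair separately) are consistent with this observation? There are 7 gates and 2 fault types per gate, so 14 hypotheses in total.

5

Fault-free: g0=0, g1=0, g2=0, g3=0, g4=0, g5=0, g6=1 → 1. Observed 0.
  g0 stuck-at-0: output 1 ✗
  g0 stuck-at-1: output 1 ✗
  g1 stuck-at-0: output 1 ✗
  g1 stuck-at-1: output 0 ✓
  g2 stuck-at-0: output 1 ✗
  g2 stuck-at-1: output 0 ✓
  g3 stuck-at-0: output 1 ✗
  g3 stuck-at-1: output 0 ✓
  g4 stuck-at-0: output 1 ✗
  g4 stuck-at-1: output 1 ✗
  g5 stuck-at-0: output 1 ✗
  g5 stuck-at-1: output 0 ✓
  g6 stuck-at-0: output 0 ✓
  g6 stuck-at-1: output 1 ✗
Consistent faults: {g1 stuck-at-1, g2 stuck-at-1, g3 stuck-at-1, g5 stuck-at-1, g6 stuck-at-0} — 5 in all.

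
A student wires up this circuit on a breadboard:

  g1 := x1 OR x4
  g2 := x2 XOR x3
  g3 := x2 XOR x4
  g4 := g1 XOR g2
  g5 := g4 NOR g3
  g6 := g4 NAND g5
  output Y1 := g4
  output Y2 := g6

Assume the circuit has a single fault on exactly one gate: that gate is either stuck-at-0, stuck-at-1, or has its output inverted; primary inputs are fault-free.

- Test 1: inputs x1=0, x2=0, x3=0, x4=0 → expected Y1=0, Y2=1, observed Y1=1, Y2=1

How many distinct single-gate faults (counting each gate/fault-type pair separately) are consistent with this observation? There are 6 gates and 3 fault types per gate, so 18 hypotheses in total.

Fault-free: g1=0, g2=0, g3=0, g4=0, g5=1, g6=1 → Y1=0, Y2=1. Observed Y1=1, Y2=1.
  g1: stuck-at-1, inverted output ✓; others ✗
  g2: stuck-at-1, inverted output ✓; others ✗
  g3: none of the 3 fault types match ✗
  g4: stuck-at-1, inverted output ✓; others ✗
  g5: none of the 3 fault types match ✗
  g6: none of the 3 fault types match ✗
Consistent faults: {g1 stuck-at-1, g1 inverted output, g2 stuck-at-1, g2 inverted output, g4 stuck-at-1, g4 inverted output} — 6 in all.

6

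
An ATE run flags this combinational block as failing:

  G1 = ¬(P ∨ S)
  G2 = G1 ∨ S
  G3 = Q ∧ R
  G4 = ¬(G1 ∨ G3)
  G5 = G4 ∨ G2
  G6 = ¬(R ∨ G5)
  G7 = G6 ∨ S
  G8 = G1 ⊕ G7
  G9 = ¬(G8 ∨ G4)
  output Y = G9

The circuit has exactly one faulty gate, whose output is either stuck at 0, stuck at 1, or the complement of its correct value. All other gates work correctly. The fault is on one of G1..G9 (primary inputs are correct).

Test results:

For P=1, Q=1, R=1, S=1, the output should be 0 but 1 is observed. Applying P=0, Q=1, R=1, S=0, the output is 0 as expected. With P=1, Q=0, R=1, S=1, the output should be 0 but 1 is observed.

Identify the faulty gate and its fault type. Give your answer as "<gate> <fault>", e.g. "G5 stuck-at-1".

Fault-free values for test 1 (P=1, Q=1, R=1, S=1): G1=0, G2=1, G3=1, G4=0, G5=1, G6=0, G7=1, G8=1, G9=0, giving Y=0. Observed 1.
Test 1: faults giving observed 1 are {G1 stuck-at-1, G1 inverted output, G7 stuck-at-0, G7 inverted output, G8 stuck-at-0, G8 inverted output, G9 stuck-at-1, G9 inverted output}.
Test 2 (P=0, Q=1, R=1, S=0): fault-free G1=1, G2=1, G3=1, G4=0, G5=1, G6=0, G7=0, G8=1, G9=0 → 0; observed 0. Eliminates G1 inverted output, G7 inverted output, G8 stuck-at-0, G8 inverted output, G9 stuck-at-1, G9 inverted output.
Test 3 (P=1, Q=0, R=1, S=1): fault-free G1=0, G2=1, G3=0, G4=1, G5=1, G6=0, G7=1, G8=1, G9=0 → 0; observed 1. Eliminates G7 stuck-at-0.
Only G1 stuck-at-1 is consistent with every test.

G1 stuck-at-1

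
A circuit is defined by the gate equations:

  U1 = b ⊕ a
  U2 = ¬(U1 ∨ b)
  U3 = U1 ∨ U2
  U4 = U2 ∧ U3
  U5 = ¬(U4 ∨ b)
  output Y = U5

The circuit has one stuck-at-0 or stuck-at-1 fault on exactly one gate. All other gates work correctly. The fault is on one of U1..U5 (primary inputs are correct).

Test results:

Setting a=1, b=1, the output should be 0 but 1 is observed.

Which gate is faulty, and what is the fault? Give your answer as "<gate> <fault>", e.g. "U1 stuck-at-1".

U5 stuck-at-1

Fault-free values for test 1 (a=1, b=1): U1=0, U2=0, U3=0, U4=0, U5=0, giving Y=0. Observed 1.
Test 1: faults giving observed 1 are {U5 stuck-at-1}.
Only U5 stuck-at-1 is consistent with every test.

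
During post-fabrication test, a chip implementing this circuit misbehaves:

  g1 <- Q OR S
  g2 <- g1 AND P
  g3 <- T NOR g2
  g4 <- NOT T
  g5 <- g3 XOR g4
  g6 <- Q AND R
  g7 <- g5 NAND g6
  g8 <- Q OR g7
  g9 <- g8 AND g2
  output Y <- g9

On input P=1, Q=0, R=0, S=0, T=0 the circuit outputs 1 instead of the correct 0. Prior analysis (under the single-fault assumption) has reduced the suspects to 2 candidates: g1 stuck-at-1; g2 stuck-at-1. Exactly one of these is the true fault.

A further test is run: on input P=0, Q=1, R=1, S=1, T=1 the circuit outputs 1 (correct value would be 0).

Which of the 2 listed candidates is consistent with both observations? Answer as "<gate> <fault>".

Evaluate each candidate on input P=0, Q=1, R=1, S=1, T=1:
  g1 stuck-at-1: g1=1 [stuck-at-1], g2=0, g3=0, g4=0, g5=0, g6=1, g7=1, g8=1, g9=0 → 0 — eliminated
  g2 stuck-at-1: g1=1, g2=1 [stuck-at-1], g3=0, g4=0, g5=0, g6=1, g7=1, g8=1, g9=1 → 1 — matches
Only g2 stuck-at-1 reproduces the observed 1.

g2 stuck-at-1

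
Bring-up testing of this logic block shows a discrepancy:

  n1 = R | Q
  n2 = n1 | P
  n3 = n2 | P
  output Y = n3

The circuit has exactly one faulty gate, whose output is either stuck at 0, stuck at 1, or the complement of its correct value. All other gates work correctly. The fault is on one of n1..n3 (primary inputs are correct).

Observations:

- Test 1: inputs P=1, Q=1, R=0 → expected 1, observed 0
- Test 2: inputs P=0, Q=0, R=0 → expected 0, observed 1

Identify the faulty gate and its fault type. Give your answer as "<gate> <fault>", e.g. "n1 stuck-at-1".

n3 inverted output

Fault-free values for test 1 (P=1, Q=1, R=0): n1=1, n2=1, n3=1, giving Y=1. Observed 0.
Test 1: faults giving observed 0 are {n3 stuck-at-0, n3 inverted output}.
Test 2 (P=0, Q=0, R=0): fault-free n1=0, n2=0, n3=0 → 0; observed 1. Eliminates n3 stuck-at-0.
Only n3 inverted output is consistent with every test.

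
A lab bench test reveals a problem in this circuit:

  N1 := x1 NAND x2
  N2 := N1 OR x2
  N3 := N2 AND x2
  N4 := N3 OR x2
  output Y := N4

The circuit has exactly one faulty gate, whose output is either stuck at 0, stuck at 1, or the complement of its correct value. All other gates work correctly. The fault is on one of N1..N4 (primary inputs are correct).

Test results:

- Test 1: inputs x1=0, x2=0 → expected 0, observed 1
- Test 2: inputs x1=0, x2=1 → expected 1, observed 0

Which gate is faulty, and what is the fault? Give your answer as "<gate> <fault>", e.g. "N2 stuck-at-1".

Fault-free values for test 1 (x1=0, x2=0): N1=1, N2=1, N3=0, N4=0, giving Y=0. Observed 1.
Test 1: faults giving observed 1 are {N3 stuck-at-1, N3 inverted output, N4 stuck-at-1, N4 inverted output}.
Test 2 (x1=0, x2=1): fault-free N1=1, N2=1, N3=1, N4=1 → 1; observed 0. Eliminates N3 stuck-at-1, N3 inverted output, N4 stuck-at-1.
Only N4 inverted output is consistent with every test.

N4 inverted output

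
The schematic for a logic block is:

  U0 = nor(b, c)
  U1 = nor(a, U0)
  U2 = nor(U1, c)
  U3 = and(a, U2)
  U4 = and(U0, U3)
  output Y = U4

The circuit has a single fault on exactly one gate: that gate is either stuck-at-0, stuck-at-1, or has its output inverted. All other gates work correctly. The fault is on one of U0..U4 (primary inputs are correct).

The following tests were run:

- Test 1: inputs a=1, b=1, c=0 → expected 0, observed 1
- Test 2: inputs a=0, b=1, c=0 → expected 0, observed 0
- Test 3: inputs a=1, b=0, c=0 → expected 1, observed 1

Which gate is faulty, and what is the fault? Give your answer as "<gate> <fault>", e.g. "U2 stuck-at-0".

Fault-free values for test 1 (a=1, b=1, c=0): U0=0, U1=0, U2=1, U3=1, U4=0, giving Y=0. Observed 1.
Test 1: faults giving observed 1 are {U0 stuck-at-1, U0 inverted output, U4 stuck-at-1, U4 inverted output}.
Test 2 (a=0, b=1, c=0): fault-free U0=0, U1=1, U2=0, U3=0, U4=0 → 0; observed 0. Eliminates U4 stuck-at-1, U4 inverted output.
Test 3 (a=1, b=0, c=0): fault-free U0=1, U1=0, U2=1, U3=1, U4=1 → 1; observed 1. Eliminates U0 inverted output.
Only U0 stuck-at-1 is consistent with every test.

U0 stuck-at-1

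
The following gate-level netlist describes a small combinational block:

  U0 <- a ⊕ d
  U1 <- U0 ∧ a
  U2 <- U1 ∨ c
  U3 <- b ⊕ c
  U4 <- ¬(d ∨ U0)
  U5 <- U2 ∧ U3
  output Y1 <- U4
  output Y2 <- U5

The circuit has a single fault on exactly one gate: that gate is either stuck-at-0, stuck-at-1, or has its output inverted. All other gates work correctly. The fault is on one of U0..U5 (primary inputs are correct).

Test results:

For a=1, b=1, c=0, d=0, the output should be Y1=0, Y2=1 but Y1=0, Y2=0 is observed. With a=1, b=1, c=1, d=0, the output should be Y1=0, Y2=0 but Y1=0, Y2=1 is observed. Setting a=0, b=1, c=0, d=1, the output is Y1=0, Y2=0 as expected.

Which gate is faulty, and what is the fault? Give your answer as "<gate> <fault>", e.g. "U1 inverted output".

Fault-free values for test 1 (a=1, b=1, c=0, d=0): U0=1, U1=1, U2=1, U3=1, U4=0, U5=1, giving Y1=0, Y2=1. Observed Y1=0, Y2=0.
Test 1: faults giving observed Y1=0, Y2=0 are {U1 stuck-at-0, U1 inverted output, U2 stuck-at-0, U2 inverted output, U3 stuck-at-0, U3 inverted output, U5 stuck-at-0, U5 inverted output}.
Test 2 (a=1, b=1, c=1, d=0): fault-free U0=1, U1=1, U2=1, U3=0, U4=0, U5=0 → Y1=0, Y2=0; observed Y1=0, Y2=1. Eliminates U1 stuck-at-0, U1 inverted output, U2 stuck-at-0, U2 inverted output, U3 stuck-at-0, U5 stuck-at-0.
Test 3 (a=0, b=1, c=0, d=1): fault-free U0=1, U1=0, U2=0, U3=1, U4=0, U5=0 → Y1=0, Y2=0; observed Y1=0, Y2=0. Eliminates U5 inverted output.
Only U3 inverted output is consistent with every test.

U3 inverted output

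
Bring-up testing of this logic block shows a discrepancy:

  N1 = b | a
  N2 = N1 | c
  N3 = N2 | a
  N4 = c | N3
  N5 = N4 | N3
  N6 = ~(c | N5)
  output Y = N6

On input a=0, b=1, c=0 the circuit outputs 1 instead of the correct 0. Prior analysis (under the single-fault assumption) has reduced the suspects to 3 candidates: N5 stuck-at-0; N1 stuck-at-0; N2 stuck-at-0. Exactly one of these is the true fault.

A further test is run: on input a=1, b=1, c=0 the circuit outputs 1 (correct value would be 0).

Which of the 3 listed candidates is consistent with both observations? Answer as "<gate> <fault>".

N5 stuck-at-0

Evaluate each candidate on input a=1, b=1, c=0:
  N5 stuck-at-0: N1=1, N2=1, N3=1, N4=1, N5=0 [stuck-at-0], N6=1 → 1 — matches
  N1 stuck-at-0: N1=0 [stuck-at-0], N2=0, N3=1, N4=1, N5=1, N6=0 → 0 — eliminated
  N2 stuck-at-0: N1=1, N2=0 [stuck-at-0], N3=1, N4=1, N5=1, N6=0 → 0 — eliminated
Only N5 stuck-at-0 reproduces the observed 1.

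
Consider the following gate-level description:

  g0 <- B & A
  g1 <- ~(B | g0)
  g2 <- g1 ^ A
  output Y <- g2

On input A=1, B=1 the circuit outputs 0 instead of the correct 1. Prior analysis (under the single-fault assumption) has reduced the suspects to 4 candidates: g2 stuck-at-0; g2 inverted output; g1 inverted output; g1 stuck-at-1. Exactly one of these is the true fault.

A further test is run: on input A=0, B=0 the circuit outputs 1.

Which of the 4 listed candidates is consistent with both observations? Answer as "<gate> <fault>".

g1 stuck-at-1

Evaluate each candidate on input A=0, B=0:
  g2 stuck-at-0: g0=0, g1=1, g2=0 [stuck-at-0] → 0 — eliminated
  g2 inverted output: g0=0, g1=1, g2=0 [inverted output] → 0 — eliminated
  g1 inverted output: g0=0, g1=0 [inverted output], g2=0 → 0 — eliminated
  g1 stuck-at-1: g0=0, g1=1 [stuck-at-1], g2=1 → 1 — matches
Only g1 stuck-at-1 reproduces the observed 1.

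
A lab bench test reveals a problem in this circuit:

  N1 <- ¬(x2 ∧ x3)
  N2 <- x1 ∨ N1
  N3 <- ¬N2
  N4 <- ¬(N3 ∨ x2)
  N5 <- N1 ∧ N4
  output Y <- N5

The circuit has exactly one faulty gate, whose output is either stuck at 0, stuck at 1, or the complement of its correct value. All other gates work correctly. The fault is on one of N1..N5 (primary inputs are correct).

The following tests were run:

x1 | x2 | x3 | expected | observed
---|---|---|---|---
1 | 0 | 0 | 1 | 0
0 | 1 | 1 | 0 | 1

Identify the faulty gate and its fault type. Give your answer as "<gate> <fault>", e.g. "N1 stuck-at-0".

Fault-free values for test 1 (x1=1, x2=0, x3=0): N1=1, N2=1, N3=0, N4=1, N5=1, giving Y=1. Observed 0.
Test 1: faults giving observed 0 are {N1 stuck-at-0, N1 inverted output, N2 stuck-at-0, N2 inverted output, N3 stuck-at-1, N3 inverted output, N4 stuck-at-0, N4 inverted output, N5 stuck-at-0, N5 inverted output}.
Test 2 (x1=0, x2=1, x3=1): fault-free N1=0, N2=0, N3=1, N4=0, N5=0 → 0; observed 1. Eliminates N1 stuck-at-0, N1 inverted output, N2 stuck-at-0, N2 inverted output, N3 stuck-at-1, N3 inverted output, N4 stuck-at-0, N4 inverted output, N5 stuck-at-0.
Only N5 inverted output is consistent with every test.

N5 inverted output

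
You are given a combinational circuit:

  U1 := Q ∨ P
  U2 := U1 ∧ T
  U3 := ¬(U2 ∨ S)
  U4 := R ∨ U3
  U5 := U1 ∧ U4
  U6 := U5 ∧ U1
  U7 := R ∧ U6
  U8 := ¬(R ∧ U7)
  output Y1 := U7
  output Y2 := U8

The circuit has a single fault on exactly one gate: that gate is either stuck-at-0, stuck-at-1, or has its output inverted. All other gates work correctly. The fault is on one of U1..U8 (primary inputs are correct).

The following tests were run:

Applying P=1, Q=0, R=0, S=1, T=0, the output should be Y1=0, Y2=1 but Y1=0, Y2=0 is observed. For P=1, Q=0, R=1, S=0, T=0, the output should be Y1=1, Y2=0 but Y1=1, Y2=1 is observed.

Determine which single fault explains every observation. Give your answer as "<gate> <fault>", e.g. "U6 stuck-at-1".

U8 inverted output

Fault-free values for test 1 (P=1, Q=0, R=0, S=1, T=0): U1=1, U2=0, U3=0, U4=0, U5=0, U6=0, U7=0, U8=1, giving Y1=0, Y2=1. Observed Y1=0, Y2=0.
Test 1: faults giving observed Y1=0, Y2=0 are {U8 stuck-at-0, U8 inverted output}.
Test 2 (P=1, Q=0, R=1, S=0, T=0): fault-free U1=1, U2=0, U3=1, U4=1, U5=1, U6=1, U7=1, U8=0 → Y1=1, Y2=0; observed Y1=1, Y2=1. Eliminates U8 stuck-at-0.
Only U8 inverted output is consistent with every test.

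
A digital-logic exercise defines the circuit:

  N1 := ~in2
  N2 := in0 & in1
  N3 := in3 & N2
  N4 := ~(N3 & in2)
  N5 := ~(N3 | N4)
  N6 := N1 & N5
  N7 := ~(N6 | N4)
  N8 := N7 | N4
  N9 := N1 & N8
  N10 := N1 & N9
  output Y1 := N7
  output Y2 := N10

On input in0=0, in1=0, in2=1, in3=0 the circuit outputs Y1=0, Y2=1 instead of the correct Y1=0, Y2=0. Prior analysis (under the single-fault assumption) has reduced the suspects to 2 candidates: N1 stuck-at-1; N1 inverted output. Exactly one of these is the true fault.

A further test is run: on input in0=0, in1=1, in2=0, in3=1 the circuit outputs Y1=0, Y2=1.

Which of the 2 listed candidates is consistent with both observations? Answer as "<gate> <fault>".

Evaluate each candidate on input in0=0, in1=1, in2=0, in3=1:
  N1 stuck-at-1: N1=1 [stuck-at-1], N2=0, N3=0, N4=1, N5=0, N6=0, N7=0, N8=1, N9=1, N10=1 → Y1=0, Y2=1 — matches
  N1 inverted output: N1=0 [inverted output], N2=0, N3=0, N4=1, N5=0, N6=0, N7=0, N8=1, N9=0, N10=0 → Y1=0, Y2=0 — eliminated
Only N1 stuck-at-1 reproduces the observed Y1=0, Y2=1.

N1 stuck-at-1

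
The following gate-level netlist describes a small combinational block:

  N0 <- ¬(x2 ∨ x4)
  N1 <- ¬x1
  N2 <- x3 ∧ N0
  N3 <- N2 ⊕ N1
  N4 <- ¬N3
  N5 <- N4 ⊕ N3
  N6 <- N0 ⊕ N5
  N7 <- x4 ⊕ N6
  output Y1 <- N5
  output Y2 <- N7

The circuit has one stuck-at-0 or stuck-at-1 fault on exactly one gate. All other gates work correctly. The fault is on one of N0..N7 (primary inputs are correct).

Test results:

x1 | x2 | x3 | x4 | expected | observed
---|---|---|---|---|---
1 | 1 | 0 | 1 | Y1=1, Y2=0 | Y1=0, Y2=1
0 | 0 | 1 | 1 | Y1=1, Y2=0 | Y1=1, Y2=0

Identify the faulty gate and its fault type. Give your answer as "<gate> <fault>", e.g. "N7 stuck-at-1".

Fault-free values for test 1 (x1=1, x2=1, x3=0, x4=1): N0=0, N1=0, N2=0, N3=0, N4=1, N5=1, N6=1, N7=0, giving Y1=1, Y2=0. Observed Y1=0, Y2=1.
Test 1: faults giving observed Y1=0, Y2=1 are {N4 stuck-at-0, N5 stuck-at-0}.
Test 2 (x1=0, x2=0, x3=1, x4=1): fault-free N0=0, N1=1, N2=0, N3=1, N4=0, N5=1, N6=1, N7=0 → Y1=1, Y2=0; observed Y1=1, Y2=0. Eliminates N5 stuck-at-0.
Only N4 stuck-at-0 is consistent with every test.

N4 stuck-at-0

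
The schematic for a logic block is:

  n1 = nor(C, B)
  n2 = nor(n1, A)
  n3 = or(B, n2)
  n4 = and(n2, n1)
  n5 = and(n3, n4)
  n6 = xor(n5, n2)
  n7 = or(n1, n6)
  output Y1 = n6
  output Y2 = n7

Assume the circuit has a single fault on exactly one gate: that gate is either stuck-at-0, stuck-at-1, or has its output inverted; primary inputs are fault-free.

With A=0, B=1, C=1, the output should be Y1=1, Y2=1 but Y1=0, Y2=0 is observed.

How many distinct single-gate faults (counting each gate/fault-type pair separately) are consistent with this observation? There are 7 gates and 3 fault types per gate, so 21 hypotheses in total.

Fault-free: n1=0, n2=1, n3=1, n4=0, n5=0, n6=1, n7=1 → Y1=1, Y2=1. Observed Y1=0, Y2=0.
  n1: none of the 3 fault types match ✗
  n2: stuck-at-0, inverted output ✓; others ✗
  n3: none of the 3 fault types match ✗
  n4: stuck-at-1, inverted output ✓; others ✗
  n5: stuck-at-1, inverted output ✓; others ✗
  n6: stuck-at-0, inverted output ✓; others ✗
  n7: none of the 3 fault types match ✗
Consistent faults: {n2 stuck-at-0, n2 inverted output, n4 stuck-at-1, n4 inverted output, n5 stuck-at-1, n5 inverted output, n6 stuck-at-0, n6 inverted output} — 8 in all.

8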